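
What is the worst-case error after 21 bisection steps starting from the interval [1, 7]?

Bisection error bound: |error| ≤ (b-a)/2^n
|error| ≤ (7 - 1)/2^21 = 6/2^21
|error| ≤ 0.0000028610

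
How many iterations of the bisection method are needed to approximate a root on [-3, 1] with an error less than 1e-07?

We need (b-a)/2^n ≤ 1e-07
(1 - (-3))/2^n ≤ 1e-07
4/2^n ≤ 1e-07
2^n ≥ 40000000
n ≥ log₂(40000000) = 25.25
n ≥ 26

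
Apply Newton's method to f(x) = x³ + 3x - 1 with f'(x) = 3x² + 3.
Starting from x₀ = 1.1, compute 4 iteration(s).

f(x) = x³ + 3x - 1
f'(x) = 3x² + 3
x₀ = 1.1

Newton-Raphson formula: x_{n+1} = x_n - f(x_n)/f'(x_n)

Iteration 1:
  f(1.100000) = 3.631000
  f'(1.100000) = 6.630000
  x_1 = 1.100000 - 3.631000/6.630000 = 0.552338
Iteration 2:
  f(0.552338) = 0.825519
  f'(0.552338) = 3.915231
  x_2 = 0.552338 - 0.825519/3.915231 = 0.341490
Iteration 3:
  f(0.341490) = 0.064292
  f'(0.341490) = 3.349846
  x_3 = 0.341490 - 0.064292/3.349846 = 0.322297
Iteration 4:
  f(0.322297) = 0.000370
  f'(0.322297) = 3.311626
  x_4 = 0.322297 - 0.000370/3.311626 = 0.322185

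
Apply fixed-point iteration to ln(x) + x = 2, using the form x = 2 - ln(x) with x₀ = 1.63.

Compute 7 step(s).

Equation: ln(x) + x = 2
Fixed-point form: x = 2 - ln(x)
x₀ = 1.63

x_1 = g(1.630000) = 1.511420
x_2 = g(1.511420) = 1.586950
x_3 = g(1.586950) = 1.538186
x_4 = g(1.538186) = 1.569396
x_5 = g(1.569396) = 1.549309
x_6 = g(1.549309) = 1.562191
x_7 = g(1.562191) = 1.553911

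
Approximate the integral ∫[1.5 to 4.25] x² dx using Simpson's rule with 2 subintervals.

f(x) = x²
a = 1.5, b = 4.25, n = 2
h = (b - a)/n = 1.375000

Simpson's rule: (h/3)[f(x₀) + 4f(x₁) + 2f(x₂) + ... + f(xₙ)]

x_0 = 1.5000, f(x_0) = 2.250000, coefficient = 1
x_1 = 2.8750, f(x_1) = 8.265625, coefficient = 4
x_2 = 4.2500, f(x_2) = 18.062500, coefficient = 1

I ≈ (1.375000/3) × 53.375000 = 24.463542
Exact value: 24.463542
Error: 0.000000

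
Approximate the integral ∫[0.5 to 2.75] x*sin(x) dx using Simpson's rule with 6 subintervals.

f(x) = x*sin(x)
a = 0.5, b = 2.75, n = 6
h = (b - a)/n = 0.375000

Simpson's rule: (h/3)[f(x₀) + 4f(x₁) + 2f(x₂) + ... + f(xₙ)]

x_0 = 0.5000, f(x_0) = 0.239713, coefficient = 1
x_1 = 0.8750, f(x_1) = 0.671601, coefficient = 4
x_2 = 1.2500, f(x_2) = 1.186231, coefficient = 2
x_3 = 1.6250, f(x_3) = 1.622613, coefficient = 4
x_4 = 2.0000, f(x_4) = 1.818595, coefficient = 2
x_5 = 2.3750, f(x_5) = 1.647502, coefficient = 4
x_6 = 2.7500, f(x_6) = 1.049568, coefficient = 1

I ≈ (0.375000/3) × 23.065796 = 2.883224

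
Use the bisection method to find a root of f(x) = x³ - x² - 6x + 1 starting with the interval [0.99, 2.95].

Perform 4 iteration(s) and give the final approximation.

f(x) = x³ - x² - 6x + 1
Initial interval: [0.99, 2.95]

Iteration 1:
  c_1 = (0.990000 + 2.950000)/2 = 1.970000
  f(c_1) = f(1.970000) = -7.055527
  f(a) × f(c) ≥ 0, new interval: [1.970000, 2.950000]
Iteration 2:
  c_2 = (1.970000 + 2.950000)/2 = 2.460000
  f(c_2) = f(2.460000) = -4.924664
  f(a) × f(c) ≥ 0, new interval: [2.460000, 2.950000]
Iteration 3:
  c_3 = (2.460000 + 2.950000)/2 = 2.705000
  f(c_3) = f(2.705000) = -2.754472
  f(a) × f(c) ≥ 0, new interval: [2.705000, 2.950000]
Iteration 4:
  c_4 = (2.705000 + 2.950000)/2 = 2.827500
  f(c_4) = f(2.827500) = -1.354583
  f(a) × f(c) ≥ 0, new interval: [2.827500, 2.950000]

After 4 iteration(s), the approximation is c_4 = 2.827500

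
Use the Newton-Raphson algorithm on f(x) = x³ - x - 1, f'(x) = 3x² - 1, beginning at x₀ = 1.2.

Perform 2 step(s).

f(x) = x³ - x - 1
f'(x) = 3x² - 1
x₀ = 1.2

Newton-Raphson formula: x_{n+1} = x_n - f(x_n)/f'(x_n)

Iteration 1:
  f(1.200000) = -0.472000
  f'(1.200000) = 3.320000
  x_1 = 1.200000 - (-0.472000)/3.320000 = 1.342169
Iteration 2:
  f(1.342169) = 0.075636
  f'(1.342169) = 4.404250
  x_2 = 1.342169 - 0.075636/4.404250 = 1.324995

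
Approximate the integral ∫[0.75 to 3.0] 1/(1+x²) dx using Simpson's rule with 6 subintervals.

f(x) = 1/(1+x²)
a = 0.75, b = 3.0, n = 6
h = (b - a)/n = 0.375000

Simpson's rule: (h/3)[f(x₀) + 4f(x₁) + 2f(x₂) + ... + f(xₙ)]

x_0 = 0.7500, f(x_0) = 0.640000, coefficient = 1
x_1 = 1.1250, f(x_1) = 0.441379, coefficient = 4
x_2 = 1.5000, f(x_2) = 0.307692, coefficient = 2
x_3 = 1.8750, f(x_3) = 0.221453, coefficient = 4
x_4 = 2.2500, f(x_4) = 0.164948, coefficient = 2
x_5 = 2.6250, f(x_5) = 0.126733, coefficient = 4
x_6 = 3.0000, f(x_6) = 0.100000, coefficient = 1

I ≈ (0.375000/3) × 4.843543 = 0.605443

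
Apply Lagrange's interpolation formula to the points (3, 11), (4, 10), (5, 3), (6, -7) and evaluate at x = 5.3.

Lagrange interpolation formula:
P(x) = Σ yᵢ × Lᵢ(x)
where Lᵢ(x) = Π_{j≠i} (x - xⱼ)/(xᵢ - xⱼ)

L_0(5.3) = (5.3 - 4)/(3 - 4) × (5.3 - 5)/(3 - 5) × (5.3 - 6)/(3 - 6) = 0.045500
L_1(5.3) = (5.3 - 3)/(4 - 3) × (5.3 - 5)/(4 - 5) × (5.3 - 6)/(4 - 6) = -0.241500
L_2(5.3) = (5.3 - 3)/(5 - 3) × (5.3 - 4)/(5 - 4) × (5.3 - 6)/(5 - 6) = 1.046500
L_3(5.3) = (5.3 - 3)/(6 - 3) × (5.3 - 4)/(6 - 4) × (5.3 - 5)/(6 - 5) = 0.149500

P(5.3) = 11×L_0(5.3) + 10×L_1(5.3) + 3×L_2(5.3) + (-7)×L_3(5.3)
P(5.3) = 0.178500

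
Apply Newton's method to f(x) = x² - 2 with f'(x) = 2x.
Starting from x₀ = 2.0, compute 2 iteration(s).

f(x) = x² - 2
f'(x) = 2x
x₀ = 2.0

Newton-Raphson formula: x_{n+1} = x_n - f(x_n)/f'(x_n)

Iteration 1:
  f(2.000000) = 2.000000
  f'(2.000000) = 4.000000
  x_1 = 2.000000 - 2.000000/4.000000 = 1.500000
Iteration 2:
  f(1.500000) = 0.250000
  f'(1.500000) = 3.000000
  x_2 = 1.500000 - 0.250000/3.000000 = 1.416667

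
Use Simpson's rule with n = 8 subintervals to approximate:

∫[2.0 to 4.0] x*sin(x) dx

f(x) = x*sin(x)
a = 2.0, b = 4.0, n = 8
h = (b - a)/n = 0.250000

Simpson's rule: (h/3)[f(x₀) + 4f(x₁) + 2f(x₂) + ... + f(xₙ)]

x_0 = 2.0000, f(x_0) = 1.818595, coefficient = 1
x_1 = 2.2500, f(x_1) = 1.750665, coefficient = 4
x_2 = 2.5000, f(x_2) = 1.496180, coefficient = 2
x_3 = 2.7500, f(x_3) = 1.049568, coefficient = 4
x_4 = 3.0000, f(x_4) = 0.423360, coefficient = 2
x_5 = 3.2500, f(x_5) = -0.351634, coefficient = 4
x_6 = 3.5000, f(x_6) = -1.227741, coefficient = 2
x_7 = 3.7500, f(x_7) = -2.143355, coefficient = 4
x_8 = 4.0000, f(x_8) = -3.027210, coefficient = 1

I ≈ (0.250000/3) × 1.395956 = 0.116330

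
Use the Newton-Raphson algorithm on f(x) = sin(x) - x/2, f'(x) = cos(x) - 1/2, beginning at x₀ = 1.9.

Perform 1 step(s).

f(x) = sin(x) - x/2
f'(x) = cos(x) - 1/2
x₀ = 1.9

Newton-Raphson formula: x_{n+1} = x_n - f(x_n)/f'(x_n)

Iteration 1:
  f(1.900000) = -0.003700
  f'(1.900000) = -0.823290
  x_1 = 1.900000 - (-0.003700)/(-0.823290) = 1.895506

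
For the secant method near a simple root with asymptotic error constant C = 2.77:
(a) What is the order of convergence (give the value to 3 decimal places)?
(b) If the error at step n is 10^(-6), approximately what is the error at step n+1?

(a) Secant method has superlinear convergence with order φ = (1+√5)/2 ≈ 1.618.
    This means |e_{n+1}| ≈ C|e_n|^1.618.

(b) With |e_n| = 10^(-6) and C = 2.77:
    |e_{n+1}| ≈ 2.77 × (10^(-6))^1.618 = 2.77 × 10^(-9.71)

(a) ≈ 1.618 (golden ratio); (b) |e_{n+1}| ≈ 5.423e-10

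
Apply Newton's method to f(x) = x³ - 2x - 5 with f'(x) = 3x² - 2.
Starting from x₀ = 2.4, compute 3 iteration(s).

f(x) = x³ - 2x - 5
f'(x) = 3x² - 2
x₀ = 2.4

Newton-Raphson formula: x_{n+1} = x_n - f(x_n)/f'(x_n)

Iteration 1:
  f(2.400000) = 4.024000
  f'(2.400000) = 15.280000
  x_1 = 2.400000 - 4.024000/15.280000 = 2.136649
Iteration 2:
  f(2.136649) = 0.481082
  f'(2.136649) = 11.695810
  x_2 = 2.136649 - 0.481082/11.695810 = 2.095516
Iteration 3:
  f(2.095516) = 0.010775
  f'(2.095516) = 11.173567
  x_3 = 2.095516 - 0.010775/11.173567 = 2.094552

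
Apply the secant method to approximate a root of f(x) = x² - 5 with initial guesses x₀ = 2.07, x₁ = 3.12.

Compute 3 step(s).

f(x) = x² - 5
x₀ = 2.07, x₁ = 3.12

Secant formula: x_{n+1} = x_n - f(x_n)(x_n - x_{n-1})/(f(x_n) - f(x_{n-1}))

Iteration 1:
  f(2.070000) = -0.715100
  f(3.120000) = 4.734400
  x_2 = 3.120000 - 4.734400×(3.120000 - 2.070000)/(4.734400 - (-0.715100))
       = 2.207784
Iteration 2:
  f(3.120000) = 4.734400
  f(2.207784) = -0.125689
  x_3 = 2.207784 - (-0.125689)×(2.207784 - 3.120000)/(-0.125689 - 4.734400)
       = 2.231375
Iteration 3:
  f(2.207784) = -0.125689
  f(2.231375) = -0.020964
  x_4 = 2.231375 - (-0.020964)×(2.231375 - 2.207784)/(-0.020964 - (-0.125689))
       = 2.236098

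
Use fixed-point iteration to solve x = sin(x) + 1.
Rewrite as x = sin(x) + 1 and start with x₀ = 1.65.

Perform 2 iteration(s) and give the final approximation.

Equation: x = sin(x) + 1
Fixed-point form: x = sin(x) + 1
x₀ = 1.65

x_1 = g(1.650000) = 1.996865
x_2 = g(1.996865) = 1.910598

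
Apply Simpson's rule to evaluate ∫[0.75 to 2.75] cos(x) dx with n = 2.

f(x) = cos(x)
a = 0.75, b = 2.75, n = 2
h = (b - a)/n = 1.000000

Simpson's rule: (h/3)[f(x₀) + 4f(x₁) + 2f(x₂) + ... + f(xₙ)]

x_0 = 0.7500, f(x_0) = 0.731689, coefficient = 1
x_1 = 1.7500, f(x_1) = -0.178246, coefficient = 4
x_2 = 2.7500, f(x_2) = -0.924302, coefficient = 1

I ≈ (1.000000/3) × -0.905598 = -0.301866
Exact value: -0.299978
Error: 0.001888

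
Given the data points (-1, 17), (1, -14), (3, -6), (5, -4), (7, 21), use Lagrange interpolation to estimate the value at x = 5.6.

Lagrange interpolation formula:
P(x) = Σ yᵢ × Lᵢ(x)
where Lᵢ(x) = Π_{j≠i} (x - xⱼ)/(xᵢ - xⱼ)

L_0(5.6) = (5.6 - 1)/(-1 - 1) × (5.6 - 3)/(-1 - 3) × (5.6 - 5)/(-1 - 5) × (5.6 - 7)/(-1 - 7) = -0.026162
L_1(5.6) = (5.6 - (-1))/(1 - (-1)) × (5.6 - 3)/(1 - 3) × (5.6 - 5)/(1 - 5) × (5.6 - 7)/(1 - 7) = 0.150150
L_2(5.6) = (5.6 - (-1))/(3 - (-1)) × (5.6 - 1)/(3 - 1) × (5.6 - 5)/(3 - 5) × (5.6 - 7)/(3 - 7) = -0.398475
L_3(5.6) = (5.6 - (-1))/(5 - (-1)) × (5.6 - 1)/(5 - 1) × (5.6 - 3)/(5 - 3) × (5.6 - 7)/(5 - 7) = 1.151150
L_4(5.6) = (5.6 - (-1))/(7 - (-1)) × (5.6 - 1)/(7 - 1) × (5.6 - 3)/(7 - 3) × (5.6 - 5)/(7 - 5) = 0.123337

P(5.6) = 17×L_0(5.6) + (-14)×L_1(5.6) + (-6)×L_2(5.6) + (-4)×L_3(5.6) + 21×L_4(5.6)
P(5.6) = -2.170525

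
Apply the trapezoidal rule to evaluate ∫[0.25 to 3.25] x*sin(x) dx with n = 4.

f(x) = x*sin(x)
a = 0.25, b = 3.25, n = 4
h = (b - a)/n = 0.750000

Trapezoidal rule: (h/2)[f(x₀) + 2f(x₁) + 2f(x₂) + ... + f(xₙ)]

x_0 = 0.2500, f(x_0) = 0.061851, coefficient = 1
x_1 = 1.0000, f(x_1) = 0.841471, coefficient = 2
x_2 = 1.7500, f(x_2) = 1.721975, coefficient = 2
x_3 = 2.5000, f(x_3) = 1.496180, coefficient = 2
x_4 = 3.2500, f(x_4) = -0.351634, coefficient = 1

I ≈ (0.750000/2) × 7.829470 = 2.936051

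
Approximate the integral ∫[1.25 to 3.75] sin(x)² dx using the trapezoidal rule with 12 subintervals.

f(x) = sin(x)²
a = 1.25, b = 3.75, n = 12
h = (b - a)/n = 0.208333

Trapezoidal rule: (h/2)[f(x₀) + 2f(x₁) + 2f(x₂) + ... + f(xₙ)]

x_0 = 1.2500, f(x_0) = 0.900572, coefficient = 1
x_1 = 1.4583, f(x_1) = 0.987405, coefficient = 2
x_2 = 1.6667, f(x_2) = 0.990837, coefficient = 2
x_3 = 1.8750, f(x_3) = 0.910280, coefficient = 2
x_4 = 2.0833, f(x_4) = 0.759518, coefficient = 2
x_5 = 2.2917, f(x_5) = 0.564349, coefficient = 2
x_6 = 2.5000, f(x_6) = 0.358169, coefficient = 2
x_7 = 2.7083, f(x_7) = 0.176258, coefficient = 2
x_8 = 2.9167, f(x_8) = 0.049744, coefficient = 2
x_9 = 3.1250, f(x_9) = 0.000275, coefficient = 2
x_10 = 3.3333, f(x_10) = 0.036316, coefficient = 2
x_11 = 3.5417, f(x_11) = 0.151700, coefficient = 2
x_12 = 3.7500, f(x_12) = 0.326682, coefficient = 1

I ≈ (0.208333/2) × 11.196957 = 1.166350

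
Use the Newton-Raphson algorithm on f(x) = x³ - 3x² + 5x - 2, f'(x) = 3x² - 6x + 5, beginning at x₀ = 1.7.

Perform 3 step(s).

f(x) = x³ - 3x² + 5x - 2
f'(x) = 3x² - 6x + 5
x₀ = 1.7

Newton-Raphson formula: x_{n+1} = x_n - f(x_n)/f'(x_n)

Iteration 1:
  f(1.700000) = 2.743000
  f'(1.700000) = 3.470000
  x_1 = 1.700000 - 2.743000/3.470000 = 0.909510
Iteration 2:
  f(0.909510) = 0.818279
  f'(0.909510) = 2.024565
  x_2 = 0.909510 - 0.818279/2.024565 = 0.505335
Iteration 3:
  f(0.505335) = -0.110372
  f'(0.505335) = 2.734081
  x_3 = 0.505335 - (-0.110372)/2.734081 = 0.545704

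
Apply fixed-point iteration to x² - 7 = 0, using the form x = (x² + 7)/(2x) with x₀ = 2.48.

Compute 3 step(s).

Equation: x² - 7 = 0
Fixed-point form: x = (x² + 7)/(2x)
x₀ = 2.48

x_1 = g(2.480000) = 2.651290
x_2 = g(2.651290) = 2.645757
x_3 = g(2.645757) = 2.645751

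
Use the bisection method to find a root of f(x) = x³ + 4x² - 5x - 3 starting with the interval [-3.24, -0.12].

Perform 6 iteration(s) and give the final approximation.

f(x) = x³ + 4x² - 5x - 3
Initial interval: [-3.24, -0.12]

Iteration 1:
  c_1 = (-3.240000 + (-0.120000))/2 = -1.680000
  f(c_1) = f(-1.680000) = 11.947968
  f(a) × f(c) ≥ 0, new interval: [-1.680000, -0.120000]
Iteration 2:
  c_2 = (-1.680000 + (-0.120000))/2 = -0.900000
  f(c_2) = f(-0.900000) = 4.011000
  f(a) × f(c) ≥ 0, new interval: [-0.900000, -0.120000]
Iteration 3:
  c_3 = (-0.900000 + (-0.120000))/2 = -0.510000
  f(c_3) = f(-0.510000) = 0.457749
  f(a) × f(c) ≥ 0, new interval: [-0.510000, -0.120000]
Iteration 4:
  c_4 = (-0.510000 + (-0.120000))/2 = -0.315000
  f(c_4) = f(-0.315000) = -1.059356
  f(a) × f(c) < 0, new interval: [-0.510000, -0.315000]
Iteration 5:
  c_5 = (-0.510000 + (-0.315000))/2 = -0.412500
  f(c_5) = f(-0.412500) = -0.327064
  f(a) × f(c) < 0, new interval: [-0.510000, -0.412500]
Iteration 6:
  c_6 = (-0.510000 + (-0.412500))/2 = -0.461250
  f(c_6) = f(-0.461250) = 0.059125
  f(a) × f(c) ≥ 0, new interval: [-0.461250, -0.412500]

After 6 iteration(s), the approximation is c_6 = -0.461250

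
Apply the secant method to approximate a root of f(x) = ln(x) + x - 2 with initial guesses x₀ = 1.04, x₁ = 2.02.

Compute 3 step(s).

f(x) = ln(x) + x - 2
x₀ = 1.04, x₁ = 2.02

Secant formula: x_{n+1} = x_n - f(x_n)(x_n - x_{n-1})/(f(x_n) - f(x_{n-1}))

Iteration 1:
  f(1.040000) = -0.920779
  f(2.020000) = 0.723098
  x_2 = 2.020000 - 0.723098×(2.020000 - 1.040000)/(0.723098 - (-0.920779))
       = 1.588924
Iteration 2:
  f(2.020000) = 0.723098
  f(1.588924) = 0.051981
  x_3 = 1.588924 - 0.051981×(1.588924 - 2.020000)/(0.051981 - 0.723098)
       = 1.555535
Iteration 3:
  f(1.588924) = 0.051981
  f(1.555535) = -0.002645
  x_4 = 1.555535 - (-0.002645)×(1.555535 - 1.588924)/(-0.002645 - 0.051981)
       = 1.557152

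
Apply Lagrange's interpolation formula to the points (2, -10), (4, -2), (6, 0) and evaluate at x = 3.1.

Lagrange interpolation formula:
P(x) = Σ yᵢ × Lᵢ(x)
where Lᵢ(x) = Π_{j≠i} (x - xⱼ)/(xᵢ - xⱼ)

L_0(3.1) = (3.1 - 4)/(2 - 4) × (3.1 - 6)/(2 - 6) = 0.326250
L_1(3.1) = (3.1 - 2)/(4 - 2) × (3.1 - 6)/(4 - 6) = 0.797500
L_2(3.1) = (3.1 - 2)/(6 - 2) × (3.1 - 4)/(6 - 4) = -0.123750

P(3.1) = (-10)×L_0(3.1) + (-2)×L_1(3.1) + 0×L_2(3.1)
P(3.1) = -4.857500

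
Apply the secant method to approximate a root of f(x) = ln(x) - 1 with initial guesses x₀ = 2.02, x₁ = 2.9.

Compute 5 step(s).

f(x) = ln(x) - 1
x₀ = 2.02, x₁ = 2.9

Secant formula: x_{n+1} = x_n - f(x_n)(x_n - x_{n-1})/(f(x_n) - f(x_{n-1}))

Iteration 1:
  f(2.020000) = -0.296902
  f(2.900000) = 0.064711
  x_2 = 2.900000 - 0.064711×(2.900000 - 2.020000)/(0.064711 - (-0.296902))
       = 2.742524
Iteration 2:
  f(2.900000) = 0.064711
  f(2.742524) = 0.008879
  x_3 = 2.742524 - 0.008879×(2.742524 - 2.900000)/(0.008879 - 0.064711)
       = 2.717481
Iteration 3:
  f(2.742524) = 0.008879
  f(2.717481) = -0.000294
  x_4 = 2.717481 - (-0.000294)×(2.717481 - 2.742524)/(-0.000294 - 0.008879)
       = 2.718285
Iteration 4:
  f(2.717481) = -0.000294
  f(2.718285) = 0.000001
  x_5 = 2.718285 - 0.000001×(2.718285 - 2.717481)/(0.000001 - (-0.000294))
       = 2.718282
Iteration 5:
  f(2.718285) = 0.000001
  f(2.718282) = 0.000000
  x_6 = 2.718282 - 0.000000×(2.718282 - 2.718285)/(0.000000 - 0.000001)
       = 2.718282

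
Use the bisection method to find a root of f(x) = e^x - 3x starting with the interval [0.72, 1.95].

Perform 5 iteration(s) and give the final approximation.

f(x) = e^x - 3x
Initial interval: [0.72, 1.95]

Iteration 1:
  c_1 = (0.720000 + 1.950000)/2 = 1.335000
  f(c_1) = f(1.335000) = -0.205004
  f(a) × f(c) ≥ 0, new interval: [1.335000, 1.950000]
Iteration 2:
  c_2 = (1.335000 + 1.950000)/2 = 1.642500
  f(c_2) = f(1.642500) = 0.240574
  f(a) × f(c) < 0, new interval: [1.335000, 1.642500]
Iteration 3:
  c_3 = (1.335000 + 1.642500)/2 = 1.488750
  f(c_3) = f(1.488750) = -0.034697
  f(a) × f(c) ≥ 0, new interval: [1.488750, 1.642500]
Iteration 4:
  c_4 = (1.488750 + 1.642500)/2 = 1.565625
  f(c_4) = f(1.565625) = 0.088790
  f(a) × f(c) < 0, new interval: [1.488750, 1.565625]
Iteration 5:
  c_5 = (1.488750 + 1.565625)/2 = 1.527188
  f(c_5) = f(1.527188) = 0.023644
  f(a) × f(c) < 0, new interval: [1.488750, 1.527188]

After 5 iteration(s), the approximation is c_5 = 1.527188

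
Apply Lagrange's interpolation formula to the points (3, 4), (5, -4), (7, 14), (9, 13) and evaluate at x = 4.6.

Lagrange interpolation formula:
P(x) = Σ yᵢ × Lᵢ(x)
where Lᵢ(x) = Π_{j≠i} (x - xⱼ)/(xᵢ - xⱼ)

L_0(4.6) = (4.6 - 5)/(3 - 5) × (4.6 - 7)/(3 - 7) × (4.6 - 9)/(3 - 9) = 0.088000
L_1(4.6) = (4.6 - 3)/(5 - 3) × (4.6 - 7)/(5 - 7) × (4.6 - 9)/(5 - 9) = 1.056000
L_2(4.6) = (4.6 - 3)/(7 - 3) × (4.6 - 5)/(7 - 5) × (4.6 - 9)/(7 - 9) = -0.176000
L_3(4.6) = (4.6 - 3)/(9 - 3) × (4.6 - 5)/(9 - 5) × (4.6 - 7)/(9 - 7) = 0.032000

P(4.6) = 4×L_0(4.6) + (-4)×L_1(4.6) + 14×L_2(4.6) + 13×L_3(4.6)
P(4.6) = -5.920000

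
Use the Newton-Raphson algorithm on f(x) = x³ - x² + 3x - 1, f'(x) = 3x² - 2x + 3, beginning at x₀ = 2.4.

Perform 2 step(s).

f(x) = x³ - x² + 3x - 1
f'(x) = 3x² - 2x + 3
x₀ = 2.4

Newton-Raphson formula: x_{n+1} = x_n - f(x_n)/f'(x_n)

Iteration 1:
  f(2.400000) = 14.264000
  f'(2.400000) = 15.480000
  x_1 = 2.400000 - 14.264000/15.480000 = 1.478553
Iteration 2:
  f(1.478553) = 4.481833
  f'(1.478553) = 6.601251
  x_2 = 1.478553 - 4.481833/6.601251 = 0.799616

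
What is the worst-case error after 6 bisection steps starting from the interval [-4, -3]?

Bisection error bound: |error| ≤ (b-a)/2^n
|error| ≤ (-3 - (-4))/2^6 = 1/2^6
|error| ≤ 0.0156250000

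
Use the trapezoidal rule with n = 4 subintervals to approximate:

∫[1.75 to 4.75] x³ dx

f(x) = x³
a = 1.75, b = 4.75, n = 4
h = (b - a)/n = 0.750000

Trapezoidal rule: (h/2)[f(x₀) + 2f(x₁) + 2f(x₂) + ... + f(xₙ)]

x_0 = 1.7500, f(x_0) = 5.359375, coefficient = 1
x_1 = 2.5000, f(x_1) = 15.625000, coefficient = 2
x_2 = 3.2500, f(x_2) = 34.328125, coefficient = 2
x_3 = 4.0000, f(x_3) = 64.000000, coefficient = 2
x_4 = 4.7500, f(x_4) = 107.171875, coefficient = 1

I ≈ (0.750000/2) × 340.437500 = 127.664062
Exact value: 124.921875
Error: 2.742188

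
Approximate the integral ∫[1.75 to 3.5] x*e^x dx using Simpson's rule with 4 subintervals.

f(x) = x*e^x
a = 1.75, b = 3.5, n = 4
h = (b - a)/n = 0.437500

Simpson's rule: (h/3)[f(x₀) + 4f(x₁) + 2f(x₂) + ... + f(xₙ)]

x_0 = 1.7500, f(x_0) = 10.070555, coefficient = 1
x_1 = 2.1875, f(x_1) = 19.496975, coefficient = 4
x_2 = 2.6250, f(x_2) = 36.237007, coefficient = 2
x_3 = 3.0625, f(x_3) = 65.479137, coefficient = 4
x_4 = 3.5000, f(x_4) = 115.904082, coefficient = 1

I ≈ (0.437500/3) × 538.353101 = 78.509827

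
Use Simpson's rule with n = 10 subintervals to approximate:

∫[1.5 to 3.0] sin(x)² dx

f(x) = sin(x)²
a = 1.5, b = 3.0, n = 10
h = (b - a)/n = 0.150000

Simpson's rule: (h/3)[f(x₀) + 4f(x₁) + 2f(x₂) + ... + f(xₙ)]

x_0 = 1.5000, f(x_0) = 0.994996, coefficient = 1
x_1 = 1.6500, f(x_1) = 0.993740, coefficient = 4
x_2 = 1.8000, f(x_2) = 0.948379, coefficient = 2
x_3 = 1.9500, f(x_3) = 0.862966, coefficient = 4
x_4 = 2.1000, f(x_4) = 0.745130, coefficient = 2
x_5 = 2.2500, f(x_5) = 0.605398, coefficient = 4
x_6 = 2.4000, f(x_6) = 0.456251, coefficient = 2
x_7 = 2.5500, f(x_7) = 0.311011, coefficient = 4
x_8 = 2.7000, f(x_8) = 0.182654, coefficient = 2
x_9 = 2.8500, f(x_9) = 0.082644, coefficient = 4
x_10 = 3.0000, f(x_10) = 0.019915, coefficient = 1

I ≈ (0.150000/3) × 17.102773 = 0.855139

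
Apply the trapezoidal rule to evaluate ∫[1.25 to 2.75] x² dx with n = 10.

f(x) = x²
a = 1.25, b = 2.75, n = 10
h = (b - a)/n = 0.150000

Trapezoidal rule: (h/2)[f(x₀) + 2f(x₁) + 2f(x₂) + ... + f(xₙ)]

x_0 = 1.2500, f(x_0) = 1.562500, coefficient = 1
x_1 = 1.4000, f(x_1) = 1.960000, coefficient = 2
x_2 = 1.5500, f(x_2) = 2.402500, coefficient = 2
x_3 = 1.7000, f(x_3) = 2.890000, coefficient = 2
x_4 = 1.8500, f(x_4) = 3.422500, coefficient = 2
x_5 = 2.0000, f(x_5) = 4.000000, coefficient = 2
x_6 = 2.1500, f(x_6) = 4.622500, coefficient = 2
x_7 = 2.3000, f(x_7) = 5.290000, coefficient = 2
x_8 = 2.4500, f(x_8) = 6.002500, coefficient = 2
x_9 = 2.6000, f(x_9) = 6.760000, coefficient = 2
x_10 = 2.7500, f(x_10) = 7.562500, coefficient = 1

I ≈ (0.150000/2) × 83.825000 = 6.286875
Exact value: 6.281250
Error: 0.005625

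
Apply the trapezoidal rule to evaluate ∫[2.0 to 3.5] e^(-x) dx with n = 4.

f(x) = e^(-x)
a = 2.0, b = 3.5, n = 4
h = (b - a)/n = 0.375000

Trapezoidal rule: (h/2)[f(x₀) + 2f(x₁) + 2f(x₂) + ... + f(xₙ)]

x_0 = 2.0000, f(x_0) = 0.135335, coefficient = 1
x_1 = 2.3750, f(x_1) = 0.093014, coefficient = 2
x_2 = 2.7500, f(x_2) = 0.063928, coefficient = 2
x_3 = 3.1250, f(x_3) = 0.043937, coefficient = 2
x_4 = 3.5000, f(x_4) = 0.030197, coefficient = 1

I ≈ (0.375000/2) × 0.567291 = 0.106367
Exact value: 0.105138
Error: 0.001229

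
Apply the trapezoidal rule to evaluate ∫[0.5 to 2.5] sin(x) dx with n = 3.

f(x) = sin(x)
a = 0.5, b = 2.5, n = 3
h = (b - a)/n = 0.666667

Trapezoidal rule: (h/2)[f(x₀) + 2f(x₁) + 2f(x₂) + ... + f(xₙ)]

x_0 = 0.5000, f(x_0) = 0.479426, coefficient = 1
x_1 = 1.1667, f(x_1) = 0.919445, coefficient = 2
x_2 = 1.8333, f(x_2) = 0.965735, coefficient = 2
x_3 = 2.5000, f(x_3) = 0.598472, coefficient = 1

I ≈ (0.666667/2) × 4.848257 = 1.616086
Exact value: 1.678726
Error: 0.062641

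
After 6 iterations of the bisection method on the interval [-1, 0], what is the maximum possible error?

Bisection error bound: |error| ≤ (b-a)/2^n
|error| ≤ (0 - (-1))/2^6 = 1/2^6
|error| ≤ 0.0156250000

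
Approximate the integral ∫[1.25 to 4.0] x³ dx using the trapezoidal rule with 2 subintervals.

f(x) = x³
a = 1.25, b = 4.0, n = 2
h = (b - a)/n = 1.375000

Trapezoidal rule: (h/2)[f(x₀) + 2f(x₁) + 2f(x₂) + ... + f(xₙ)]

x_0 = 1.2500, f(x_0) = 1.953125, coefficient = 1
x_1 = 2.6250, f(x_1) = 18.087891, coefficient = 2
x_2 = 4.0000, f(x_2) = 64.000000, coefficient = 1

I ≈ (1.375000/2) × 102.128906 = 70.213623
Exact value: 63.389648
Error: 6.823975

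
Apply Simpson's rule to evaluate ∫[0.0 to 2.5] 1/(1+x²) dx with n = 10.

f(x) = 1/(1+x²)
a = 0.0, b = 2.5, n = 10
h = (b - a)/n = 0.250000

Simpson's rule: (h/3)[f(x₀) + 4f(x₁) + 2f(x₂) + ... + f(xₙ)]

x_0 = 0.0000, f(x_0) = 1.000000, coefficient = 1
x_1 = 0.2500, f(x_1) = 0.941176, coefficient = 4
x_2 = 0.5000, f(x_2) = 0.800000, coefficient = 2
x_3 = 0.7500, f(x_3) = 0.640000, coefficient = 4
x_4 = 1.0000, f(x_4) = 0.500000, coefficient = 2
x_5 = 1.2500, f(x_5) = 0.390244, coefficient = 4
x_6 = 1.5000, f(x_6) = 0.307692, coefficient = 2
x_7 = 1.7500, f(x_7) = 0.246154, coefficient = 4
x_8 = 2.0000, f(x_8) = 0.200000, coefficient = 2
x_9 = 2.2500, f(x_9) = 0.164948, coefficient = 4
x_10 = 2.5000, f(x_10) = 0.137931, coefficient = 1

I ≈ (0.250000/3) × 14.283406 = 1.190284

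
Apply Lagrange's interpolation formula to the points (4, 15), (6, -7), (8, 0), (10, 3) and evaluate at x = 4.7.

Lagrange interpolation formula:
P(x) = Σ yᵢ × Lᵢ(x)
where Lᵢ(x) = Π_{j≠i} (x - xⱼ)/(xᵢ - xⱼ)

L_0(4.7) = (4.7 - 6)/(4 - 6) × (4.7 - 8)/(4 - 8) × (4.7 - 10)/(4 - 10) = 0.473687
L_1(4.7) = (4.7 - 4)/(6 - 4) × (4.7 - 8)/(6 - 8) × (4.7 - 10)/(6 - 10) = 0.765188
L_2(4.7) = (4.7 - 4)/(8 - 4) × (4.7 - 6)/(8 - 6) × (4.7 - 10)/(8 - 10) = -0.301438
L_3(4.7) = (4.7 - 4)/(10 - 4) × (4.7 - 6)/(10 - 6) × (4.7 - 8)/(10 - 8) = 0.062562

P(4.7) = 15×L_0(4.7) + (-7)×L_1(4.7) + 0×L_2(4.7) + 3×L_3(4.7)
P(4.7) = 1.936687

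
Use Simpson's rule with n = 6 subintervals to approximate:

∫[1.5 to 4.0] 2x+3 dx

f(x) = 2x+3
a = 1.5, b = 4.0, n = 6
h = (b - a)/n = 0.416667

Simpson's rule: (h/3)[f(x₀) + 4f(x₁) + 2f(x₂) + ... + f(xₙ)]

x_0 = 1.5000, f(x_0) = 6.000000, coefficient = 1
x_1 = 1.9167, f(x_1) = 6.833333, coefficient = 4
x_2 = 2.3333, f(x_2) = 7.666667, coefficient = 2
x_3 = 2.7500, f(x_3) = 8.500000, coefficient = 4
x_4 = 3.1667, f(x_4) = 9.333333, coefficient = 2
x_5 = 3.5833, f(x_5) = 10.166667, coefficient = 4
x_6 = 4.0000, f(x_6) = 11.000000, coefficient = 1

I ≈ (0.416667/3) × 153.000000 = 21.250000
Exact value: 21.250000
Error: 0.000000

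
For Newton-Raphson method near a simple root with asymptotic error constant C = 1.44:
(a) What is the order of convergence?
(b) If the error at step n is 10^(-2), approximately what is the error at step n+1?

(a) Newton-Raphson has quadratic (order 2) convergence near simple roots.
    This means |e_{n+1}| ≈ C|e_n|².

(b) With |e_n| = 10^(-2) and C = 1.44:
    |e_{n+1}| ≈ 1.44 × (10^(-2))² = 1.44 × 10^(-4)

(a) 2 (quadratic); (b) |e_{n+1}| ≈ 1.440e-04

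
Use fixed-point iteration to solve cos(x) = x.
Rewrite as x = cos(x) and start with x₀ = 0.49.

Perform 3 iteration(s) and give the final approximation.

Equation: cos(x) = x
Fixed-point form: x = cos(x)
x₀ = 0.49

x_1 = g(0.490000) = 0.882333
x_2 = g(0.882333) = 0.635351
x_3 = g(0.635351) = 0.804863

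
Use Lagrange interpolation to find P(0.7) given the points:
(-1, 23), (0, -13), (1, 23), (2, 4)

Lagrange interpolation formula:
P(x) = Σ yᵢ × Lᵢ(x)
where Lᵢ(x) = Π_{j≠i} (x - xⱼ)/(xᵢ - xⱼ)

L_0(0.7) = (0.7 - 0)/(-1 - 0) × (0.7 - 1)/(-1 - 1) × (0.7 - 2)/(-1 - 2) = -0.045500
L_1(0.7) = (0.7 - (-1))/(0 - (-1)) × (0.7 - 1)/(0 - 1) × (0.7 - 2)/(0 - 2) = 0.331500
L_2(0.7) = (0.7 - (-1))/(1 - (-1)) × (0.7 - 0)/(1 - 0) × (0.7 - 2)/(1 - 2) = 0.773500
L_3(0.7) = (0.7 - (-1))/(2 - (-1)) × (0.7 - 0)/(2 - 0) × (0.7 - 1)/(2 - 1) = -0.059500

P(0.7) = 23×L_0(0.7) + (-13)×L_1(0.7) + 23×L_2(0.7) + 4×L_3(0.7)
P(0.7) = 12.196500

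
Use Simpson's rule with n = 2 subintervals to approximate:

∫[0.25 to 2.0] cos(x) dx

f(x) = cos(x)
a = 0.25, b = 2.0, n = 2
h = (b - a)/n = 0.875000

Simpson's rule: (h/3)[f(x₀) + 4f(x₁) + 2f(x₂) + ... + f(xₙ)]

x_0 = 0.2500, f(x_0) = 0.968912, coefficient = 1
x_1 = 1.1250, f(x_1) = 0.431177, coefficient = 4
x_2 = 2.0000, f(x_2) = -0.416147, coefficient = 1

I ≈ (0.875000/3) × 2.277472 = 0.664263
Exact value: 0.661893
Error: 0.002369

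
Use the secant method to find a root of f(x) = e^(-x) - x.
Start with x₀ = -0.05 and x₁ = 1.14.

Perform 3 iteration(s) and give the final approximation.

f(x) = e^(-x) - x
x₀ = -0.05, x₁ = 1.14

Secant formula: x_{n+1} = x_n - f(x_n)(x_n - x_{n-1})/(f(x_n) - f(x_{n-1}))

Iteration 1:
  f(-0.050000) = 1.101271
  f(1.140000) = -0.820181
  x_2 = 1.140000 - (-0.820181)×(1.140000 - (-0.050000))/(-0.820181 - 1.101271)
       = 0.632043
Iteration 2:
  f(1.140000) = -0.820181
  f(0.632043) = -0.100538
  x_3 = 0.632043 - (-0.100538)×(0.632043 - 1.140000)/(-0.100538 - (-0.820181))
       = 0.561079
Iteration 3:
  f(0.632043) = -0.100538
  f(0.561079) = 0.009515
  x_4 = 0.561079 - 0.009515×(0.561079 - 0.632043)/(0.009515 - (-0.100538))
       = 0.567214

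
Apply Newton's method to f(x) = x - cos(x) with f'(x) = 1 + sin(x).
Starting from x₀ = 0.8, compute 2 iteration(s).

f(x) = x - cos(x)
f'(x) = 1 + sin(x)
x₀ = 0.8

Newton-Raphson formula: x_{n+1} = x_n - f(x_n)/f'(x_n)

Iteration 1:
  f(0.800000) = 0.103293
  f'(0.800000) = 1.717356
  x_1 = 0.800000 - 0.103293/1.717356 = 0.739853
Iteration 2:
  f(0.739853) = 0.001286
  f'(0.739853) = 1.674180
  x_2 = 0.739853 - 0.001286/1.674180 = 0.739085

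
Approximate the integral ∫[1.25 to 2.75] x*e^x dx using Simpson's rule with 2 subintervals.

f(x) = x*e^x
a = 1.25, b = 2.75, n = 2
h = (b - a)/n = 0.750000

Simpson's rule: (h/3)[f(x₀) + 4f(x₁) + 2f(x₂) + ... + f(xₙ)]

x_0 = 1.2500, f(x_0) = 4.362929, coefficient = 1
x_1 = 2.0000, f(x_1) = 14.778112, coefficient = 4
x_2 = 2.7500, f(x_2) = 43.017238, coefficient = 1

I ≈ (0.750000/3) × 106.492615 = 26.623154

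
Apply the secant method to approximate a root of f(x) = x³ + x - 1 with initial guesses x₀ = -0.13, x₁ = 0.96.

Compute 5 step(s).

f(x) = x³ + x - 1
x₀ = -0.13, x₁ = 0.96

Secant formula: x_{n+1} = x_n - f(x_n)(x_n - x_{n-1})/(f(x_n) - f(x_{n-1}))

Iteration 1:
  f(-0.130000) = -1.132197
  f(0.960000) = 0.844736
  x_2 = 0.960000 - 0.844736×(0.960000 - (-0.130000))/(0.844736 - (-1.132197))
       = 0.494247
Iteration 2:
  f(0.960000) = 0.844736
  f(0.494247) = -0.385018
  x_3 = 0.494247 - (-0.385018)×(0.494247 - 0.960000)/(-0.385018 - 0.844736)
       = 0.640068
Iteration 3:
  f(0.494247) = -0.385018
  f(0.640068) = -0.097705
  x_4 = 0.640068 - (-0.097705)×(0.640068 - 0.494247)/(-0.097705 - (-0.385018))
       = 0.689656
Iteration 4:
  f(0.640068) = -0.097705
  f(0.689656) = 0.017674
  x_5 = 0.689656 - 0.017674×(0.689656 - 0.640068)/(0.017674 - (-0.097705))
       = 0.682060
Iteration 5:
  f(0.689656) = 0.017674
  f(0.682060) = -0.000642
  x_6 = 0.682060 - (-0.000642)×(0.682060 - 0.689656)/(-0.000642 - 0.017674)
       = 0.682326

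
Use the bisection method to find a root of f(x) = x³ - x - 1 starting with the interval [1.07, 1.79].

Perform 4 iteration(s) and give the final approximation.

f(x) = x³ - x - 1
Initial interval: [1.07, 1.79]

Iteration 1:
  c_1 = (1.070000 + 1.790000)/2 = 1.430000
  f(c_1) = f(1.430000) = 0.494207
  f(a) × f(c) < 0, new interval: [1.070000, 1.430000]
Iteration 2:
  c_2 = (1.070000 + 1.430000)/2 = 1.250000
  f(c_2) = f(1.250000) = -0.296875
  f(a) × f(c) ≥ 0, new interval: [1.250000, 1.430000]
Iteration 3:
  c_3 = (1.250000 + 1.430000)/2 = 1.340000
  f(c_3) = f(1.340000) = 0.066104
  f(a) × f(c) < 0, new interval: [1.250000, 1.340000]
Iteration 4:
  c_4 = (1.250000 + 1.340000)/2 = 1.295000
  f(c_4) = f(1.295000) = -0.123253
  f(a) × f(c) ≥ 0, new interval: [1.295000, 1.340000]

After 4 iteration(s), the approximation is c_4 = 1.295000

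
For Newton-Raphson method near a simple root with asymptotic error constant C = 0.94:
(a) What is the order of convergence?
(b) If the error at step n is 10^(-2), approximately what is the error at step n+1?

(a) Newton-Raphson has quadratic (order 2) convergence near simple roots.
    This means |e_{n+1}| ≈ C|e_n|².

(b) With |e_n| = 10^(-2) and C = 0.94:
    |e_{n+1}| ≈ 0.94 × (10^(-2))² = 0.94 × 10^(-4)

(a) 2 (quadratic); (b) |e_{n+1}| ≈ 9.400e-05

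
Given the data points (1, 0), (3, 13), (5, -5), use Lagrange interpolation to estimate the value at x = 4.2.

Lagrange interpolation formula:
P(x) = Σ yᵢ × Lᵢ(x)
where Lᵢ(x) = Π_{j≠i} (x - xⱼ)/(xᵢ - xⱼ)

L_0(4.2) = (4.2 - 3)/(1 - 3) × (4.2 - 5)/(1 - 5) = -0.120000
L_1(4.2) = (4.2 - 1)/(3 - 1) × (4.2 - 5)/(3 - 5) = 0.640000
L_2(4.2) = (4.2 - 1)/(5 - 1) × (4.2 - 3)/(5 - 3) = 0.480000

P(4.2) = 0×L_0(4.2) + 13×L_1(4.2) + (-5)×L_2(4.2)
P(4.2) = 5.920000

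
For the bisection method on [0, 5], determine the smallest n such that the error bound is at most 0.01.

We need (b-a)/2^n ≤ 0.01
(5 - 0)/2^n ≤ 0.01
5/2^n ≤ 0.01
2^n ≥ 500
n ≥ log₂(500) = 8.97
n ≥ 9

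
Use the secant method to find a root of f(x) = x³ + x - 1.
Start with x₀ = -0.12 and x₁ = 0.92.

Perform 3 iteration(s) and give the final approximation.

f(x) = x³ + x - 1
x₀ = -0.12, x₁ = 0.92

Secant formula: x_{n+1} = x_n - f(x_n)(x_n - x_{n-1})/(f(x_n) - f(x_{n-1}))

Iteration 1:
  f(-0.120000) = -1.121728
  f(0.920000) = 0.698688
  x_2 = 0.920000 - 0.698688×(0.920000 - (-0.120000))/(0.698688 - (-1.121728))
       = 0.520841
Iteration 2:
  f(0.920000) = 0.698688
  f(0.520841) = -0.337868
  x_3 = 0.520841 - (-0.337868)×(0.520841 - 0.920000)/(-0.337868 - 0.698688)
       = 0.650948
Iteration 3:
  f(0.520841) = -0.337868
  f(0.650948) = -0.073224
  x_4 = 0.650948 - (-0.073224)×(0.650948 - 0.520841)/(-0.073224 - (-0.337868))
       = 0.686947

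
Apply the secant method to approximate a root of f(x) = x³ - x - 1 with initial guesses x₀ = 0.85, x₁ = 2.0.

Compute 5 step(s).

f(x) = x³ - x - 1
x₀ = 0.85, x₁ = 2.0

Secant formula: x_{n+1} = x_n - f(x_n)(x_n - x_{n-1})/(f(x_n) - f(x_{n-1}))

Iteration 1:
  f(0.850000) = -1.235875
  f(2.000000) = 5.000000
  x_2 = 2.000000 - 5.000000×(2.000000 - 0.850000)/(5.000000 - (-1.235875))
       = 1.077916
Iteration 2:
  f(2.000000) = 5.000000
  f(1.077916) = -0.825482
  x_3 = 1.077916 - (-0.825482)×(1.077916 - 2.000000)/(-0.825482 - 5.000000)
       = 1.208577
Iteration 3:
  f(1.077916) = -0.825482
  f(1.208577) = -0.443258
  x_4 = 1.208577 - (-0.443258)×(1.208577 - 1.077916)/(-0.443258 - (-0.825482))
       = 1.360103
Iteration 4:
  f(1.208577) = -0.443258
  f(1.360103) = 0.155923
  x_5 = 1.360103 - 0.155923×(1.360103 - 1.208577)/(0.155923 - (-0.443258))
       = 1.320672
Iteration 5:
  f(1.360103) = 0.155923
  f(1.320672) = -0.017191
  x_6 = 1.320672 - (-0.017191)×(1.320672 - 1.360103)/(-0.017191 - 0.155923)
       = 1.324587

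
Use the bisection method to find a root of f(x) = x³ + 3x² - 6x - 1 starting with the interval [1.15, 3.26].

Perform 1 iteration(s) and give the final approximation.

f(x) = x³ + 3x² - 6x - 1
Initial interval: [1.15, 3.26]

Iteration 1:
  c_1 = (1.150000 + 3.260000)/2 = 2.205000
  f(c_1) = f(2.205000) = 11.076840
  f(a) × f(c) < 0, new interval: [1.150000, 2.205000]

After 1 iteration(s), the approximation is c_1 = 2.205000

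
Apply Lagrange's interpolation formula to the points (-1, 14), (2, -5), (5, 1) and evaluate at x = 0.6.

Lagrange interpolation formula:
P(x) = Σ yᵢ × Lᵢ(x)
where Lᵢ(x) = Π_{j≠i} (x - xⱼ)/(xᵢ - xⱼ)

L_0(0.6) = (0.6 - 2)/(-1 - 2) × (0.6 - 5)/(-1 - 5) = 0.342222
L_1(0.6) = (0.6 - (-1))/(2 - (-1)) × (0.6 - 5)/(2 - 5) = 0.782222
L_2(0.6) = (0.6 - (-1))/(5 - (-1)) × (0.6 - 2)/(5 - 2) = -0.124444

P(0.6) = 14×L_0(0.6) + (-5)×L_1(0.6) + 1×L_2(0.6)
P(0.6) = 0.755556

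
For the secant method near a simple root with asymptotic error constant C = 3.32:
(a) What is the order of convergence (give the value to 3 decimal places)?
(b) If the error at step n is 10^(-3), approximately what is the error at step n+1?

(a) Secant method has superlinear convergence with order φ = (1+√5)/2 ≈ 1.618.
    This means |e_{n+1}| ≈ C|e_n|^1.618.

(b) With |e_n| = 10^(-3) and C = 3.32:
    |e_{n+1}| ≈ 3.32 × (10^(-3))^1.618 = 3.32 × 10^(-4.85)

(a) ≈ 1.618 (golden ratio); (b) |e_{n+1}| ≈ 4.646e-05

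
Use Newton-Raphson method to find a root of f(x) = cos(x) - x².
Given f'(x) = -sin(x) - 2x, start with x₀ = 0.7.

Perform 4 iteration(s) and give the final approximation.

f(x) = cos(x) - x²
f'(x) = -sin(x) - 2x
x₀ = 0.7

Newton-Raphson formula: x_{n+1} = x_n - f(x_n)/f'(x_n)

Iteration 1:
  f(0.700000) = 0.274842
  f'(0.700000) = -2.044218
  x_1 = 0.700000 - 0.274842/(-2.044218) = 0.834449
Iteration 2:
  f(0.834449) = -0.024718
  f'(0.834449) = -2.409823
  x_2 = 0.834449 - (-0.024718)/(-2.409823) = 0.824191
Iteration 3:
  f(0.824191) = -0.000141
  f'(0.824191) = -2.382382
  x_3 = 0.824191 - (-0.000141)/(-2.382382) = 0.824132
Iteration 4:
  f(0.824132) = 0.000000
  f'(0.824132) = -2.382223
  x_4 = 0.824132 - 0.000000/(-2.382223) = 0.824132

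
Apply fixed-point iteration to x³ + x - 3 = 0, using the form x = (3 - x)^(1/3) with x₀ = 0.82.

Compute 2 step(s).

Equation: x³ + x - 3 = 0
Fixed-point form: x = (3 - x)^(1/3)
x₀ = 0.82

x_1 = g(0.820000) = 1.296638
x_2 = g(1.296638) = 1.194269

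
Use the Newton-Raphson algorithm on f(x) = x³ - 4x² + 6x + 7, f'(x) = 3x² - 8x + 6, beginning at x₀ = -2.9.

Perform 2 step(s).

f(x) = x³ - 4x² + 6x + 7
f'(x) = 3x² - 8x + 6
x₀ = -2.9

Newton-Raphson formula: x_{n+1} = x_n - f(x_n)/f'(x_n)

Iteration 1:
  f(-2.900000) = -68.429000
  f'(-2.900000) = 54.430000
  x_1 = -2.900000 - (-68.429000)/54.430000 = -1.642807
Iteration 2:
  f(-1.642807) = -18.085741
  f'(-1.642807) = 27.238905
  x_2 = -1.642807 - (-18.085741)/27.238905 = -0.978840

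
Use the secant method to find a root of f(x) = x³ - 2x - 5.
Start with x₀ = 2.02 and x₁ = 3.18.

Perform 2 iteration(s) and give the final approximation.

f(x) = x³ - 2x - 5
x₀ = 2.02, x₁ = 3.18

Secant formula: x_{n+1} = x_n - f(x_n)(x_n - x_{n-1})/(f(x_n) - f(x_{n-1}))

Iteration 1:
  f(2.020000) = -0.797592
  f(3.180000) = 20.797432
  x_2 = 3.180000 - 20.797432×(3.180000 - 2.020000)/(20.797432 - (-0.797592))
       = 2.062844
Iteration 2:
  f(3.180000) = 20.797432
  f(2.062844) = -0.347621
  x_3 = 2.062844 - (-0.347621)×(2.062844 - 3.180000)/(-0.347621 - 20.797432)
       = 2.081209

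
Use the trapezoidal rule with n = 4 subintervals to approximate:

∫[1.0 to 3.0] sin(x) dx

f(x) = sin(x)
a = 1.0, b = 3.0, n = 4
h = (b - a)/n = 0.500000

Trapezoidal rule: (h/2)[f(x₀) + 2f(x₁) + 2f(x₂) + ... + f(xₙ)]

x_0 = 1.0000, f(x_0) = 0.841471, coefficient = 1
x_1 = 1.5000, f(x_1) = 0.997495, coefficient = 2
x_2 = 2.0000, f(x_2) = 0.909297, coefficient = 2
x_3 = 2.5000, f(x_3) = 0.598472, coefficient = 2
x_4 = 3.0000, f(x_4) = 0.141120, coefficient = 1

I ≈ (0.500000/2) × 5.993120 = 1.498280
Exact value: 1.530295
Error: 0.032015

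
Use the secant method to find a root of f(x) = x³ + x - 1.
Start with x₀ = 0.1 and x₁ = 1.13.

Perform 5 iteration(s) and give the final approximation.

f(x) = x³ + x - 1
x₀ = 0.1, x₁ = 1.13

Secant formula: x_{n+1} = x_n - f(x_n)(x_n - x_{n-1})/(f(x_n) - f(x_{n-1}))

Iteration 1:
  f(0.100000) = -0.899000
  f(1.130000) = 1.572897
  x_2 = 1.130000 - 1.572897×(1.130000 - 0.100000)/(1.572897 - (-0.899000))
       = 0.474599
Iteration 2:
  f(1.130000) = 1.572897
  f(0.474599) = -0.418500
  x_3 = 0.474599 - (-0.418500)×(0.474599 - 1.130000)/(-0.418500 - 1.572897)
       = 0.612334
Iteration 3:
  f(0.474599) = -0.418500
  f(0.612334) = -0.158069
  x_4 = 0.612334 - (-0.158069)×(0.612334 - 0.474599)/(-0.158069 - (-0.418500))
       = 0.695933
Iteration 4:
  f(0.612334) = -0.158069
  f(0.695933) = 0.032989
  x_5 = 0.695933 - 0.032989×(0.695933 - 0.612334)/(0.032989 - (-0.158069))
       = 0.681498
Iteration 5:
  f(0.695933) = 0.032989
  f(0.681498) = -0.001986
  x_6 = 0.681498 - (-0.001986)×(0.681498 - 0.695933)/(-0.001986 - 0.032989)
       = 0.682318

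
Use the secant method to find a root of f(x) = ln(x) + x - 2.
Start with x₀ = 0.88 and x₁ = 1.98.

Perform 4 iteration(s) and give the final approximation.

f(x) = ln(x) + x - 2
x₀ = 0.88, x₁ = 1.98

Secant formula: x_{n+1} = x_n - f(x_n)(x_n - x_{n-1})/(f(x_n) - f(x_{n-1}))

Iteration 1:
  f(0.880000) = -1.247833
  f(1.980000) = 0.663097
  x_2 = 1.980000 - 0.663097×(1.980000 - 0.880000)/(0.663097 - (-1.247833))
       = 1.598298
Iteration 2:
  f(1.980000) = 0.663097
  f(1.598298) = 0.067237
  x_3 = 1.598298 - 0.067237×(1.598298 - 1.980000)/(0.067237 - 0.663097)
       = 1.555226
Iteration 3:
  f(1.598298) = 0.067237
  f(1.555226) = -0.003152
  x_4 = 1.555226 - (-0.003152)×(1.555226 - 1.598298)/(-0.003152 - 0.067237)
       = 1.557155
Iteration 4:
  f(1.555226) = -0.003152
  f(1.557155) = 0.000016
  x_5 = 1.557155 - 0.000016×(1.557155 - 1.555226)/(0.000016 - (-0.003152))
       = 1.557146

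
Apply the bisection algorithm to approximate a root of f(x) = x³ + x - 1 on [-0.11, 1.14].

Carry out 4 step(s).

f(x) = x³ + x - 1
Initial interval: [-0.11, 1.14]

Iteration 1:
  c_1 = (-0.110000 + 1.140000)/2 = 0.515000
  f(c_1) = f(0.515000) = -0.348409
  f(a) × f(c) ≥ 0, new interval: [0.515000, 1.140000]
Iteration 2:
  c_2 = (0.515000 + 1.140000)/2 = 0.827500
  f(c_2) = f(0.827500) = 0.394136
  f(a) × f(c) < 0, new interval: [0.515000, 0.827500]
Iteration 3:
  c_3 = (0.515000 + 0.827500)/2 = 0.671250
  f(c_3) = f(0.671250) = -0.026300
  f(a) × f(c) ≥ 0, new interval: [0.671250, 0.827500]
Iteration 4:
  c_4 = (0.671250 + 0.827500)/2 = 0.749375
  f(c_4) = f(0.749375) = 0.170196
  f(a) × f(c) < 0, new interval: [0.671250, 0.749375]

After 4 iteration(s), the approximation is c_4 = 0.749375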